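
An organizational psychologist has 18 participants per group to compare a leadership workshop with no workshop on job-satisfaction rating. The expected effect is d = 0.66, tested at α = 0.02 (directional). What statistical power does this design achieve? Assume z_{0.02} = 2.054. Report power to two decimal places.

For two equal groups, power = Φ(d·√(n/2) − z_{α}).
d·√(n/2) = 0.66 × √(18/2) = 0.66 × 3.000 = 1.980.
z_β = 1.980 − 2.054 = -0.074.
Power = Φ(-0.074) = 0.471.

power ≈ 0.47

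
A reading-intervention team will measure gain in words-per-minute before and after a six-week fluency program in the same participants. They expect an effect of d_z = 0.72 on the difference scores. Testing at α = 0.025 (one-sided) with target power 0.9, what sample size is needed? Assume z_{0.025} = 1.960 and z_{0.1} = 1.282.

n = 21 pairs

For a paired (one-sample on differences) test: n = ((z_{α} + z_β) / d)².
z_{α} + z_β = 1.960 + 1.282 = 3.242.
n = (3.242 / 0.72)² = 4.503² = 20.28.
Round up.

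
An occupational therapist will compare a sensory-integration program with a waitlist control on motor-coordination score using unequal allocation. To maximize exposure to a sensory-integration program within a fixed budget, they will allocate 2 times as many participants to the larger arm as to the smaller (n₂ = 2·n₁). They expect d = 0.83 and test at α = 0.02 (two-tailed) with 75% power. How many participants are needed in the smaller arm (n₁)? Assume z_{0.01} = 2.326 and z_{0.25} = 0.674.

With allocation ratio k = n₂/n₁ = 2, Var(x̄₁−x̄₂) = σ²(1/n₁ + 1/(k·n₁)) = σ²·(k+1)/(k·n₁).
So n₁ = (1 + 1/k)·((z_{α/2} + z_β)/d)² = 1.500 × (3.000/0.83)².
n₁ = 1.500 × 13.06 = 19.6.
Round up: n₁ = 20, giving n₂ = 2 × 20 = 40.

n₁ = 20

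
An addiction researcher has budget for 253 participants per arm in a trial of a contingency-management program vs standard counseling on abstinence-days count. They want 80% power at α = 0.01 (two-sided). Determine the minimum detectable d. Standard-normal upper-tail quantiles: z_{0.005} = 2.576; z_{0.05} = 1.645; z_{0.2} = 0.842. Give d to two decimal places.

d_min ≈ 0.30

For two independent groups of n = 253 each: d_min = (z_{α/2} + z_β)·√(2/n).
z-sum = 2.576 + 0.842 = 3.418.
d_min = 3.418 × √(2/253) = 3.418 × 0.0889 = 0.304.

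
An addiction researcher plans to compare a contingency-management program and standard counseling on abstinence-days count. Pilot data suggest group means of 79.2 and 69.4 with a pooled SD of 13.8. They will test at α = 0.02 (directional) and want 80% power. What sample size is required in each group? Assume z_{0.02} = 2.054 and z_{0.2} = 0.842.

Cohen's d = |M₁ − M₂| / SD_pooled = |79.2 − 69.4| / 13.8 = 9.8 / 13.8 = 0.710.
For two independent groups with equal n: n = 2·((z_{α} + z_β) / d)².
z_{α} + z_β = 2.054 + 0.842 = 2.896.
n = 2 × (2.896 / 0.710)² = 2 × 4.079² = 2 × 16.64 = 33.3.
Round up to the next whole participant.

n = 34 per group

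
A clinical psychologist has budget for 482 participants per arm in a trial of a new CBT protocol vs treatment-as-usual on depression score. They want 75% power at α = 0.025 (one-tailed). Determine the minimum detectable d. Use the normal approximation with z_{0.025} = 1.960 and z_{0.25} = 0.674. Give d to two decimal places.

d_min ≈ 0.17

For two independent groups of n = 482 each: d_min = (z_{α} + z_β)·√(2/n).
z-sum = 1.960 + 0.674 = 2.634.
d_min = 2.634 × √(2/482) = 2.634 × 0.0644 = 0.170.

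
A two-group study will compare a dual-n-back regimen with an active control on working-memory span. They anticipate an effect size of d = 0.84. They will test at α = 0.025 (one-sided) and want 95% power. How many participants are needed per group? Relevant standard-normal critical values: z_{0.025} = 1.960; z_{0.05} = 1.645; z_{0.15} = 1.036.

n = 37 per group

For two independent groups with equal n: n = 2·((z_{α} + z_β) / d)².
z_{α} + z_β = 1.960 + 1.645 = 3.605.
n = 2 × (3.605 / 0.84)² = 2 × 4.292² = 2 × 18.42 = 36.8.
Round up to the next whole participant.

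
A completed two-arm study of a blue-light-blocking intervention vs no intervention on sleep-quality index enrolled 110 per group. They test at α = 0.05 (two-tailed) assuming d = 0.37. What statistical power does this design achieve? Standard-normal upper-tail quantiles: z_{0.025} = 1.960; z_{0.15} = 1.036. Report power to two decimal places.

power ≈ 0.78

For two equal groups, power = Φ(d·√(n/2) − z_{α/2}).
d·√(n/2) = 0.37 × √(110/2) = 0.37 × 7.416 = 2.744.
z_β = 2.744 − 1.960 = 0.784.
Power = Φ(0.784) = 0.783.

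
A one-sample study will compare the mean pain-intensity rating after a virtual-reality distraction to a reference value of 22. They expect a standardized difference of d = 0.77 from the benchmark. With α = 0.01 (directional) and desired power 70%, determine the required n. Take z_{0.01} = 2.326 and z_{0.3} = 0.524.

For a one-sample test: n = ((z_{α} + z_β) / d)².
z_{α} + z_β = 2.326 + 0.524 = 2.850.
n = (2.850 / 0.77)² = 3.701² = 13.70.
Round up.

n = 14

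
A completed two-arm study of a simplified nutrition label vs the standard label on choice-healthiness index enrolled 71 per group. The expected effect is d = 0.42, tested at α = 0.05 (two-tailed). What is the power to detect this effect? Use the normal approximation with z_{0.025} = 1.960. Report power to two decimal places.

For two equal groups, power = Φ(d·√(n/2) − z_{α/2}).
d·√(n/2) = 0.42 × √(71/2) = 0.42 × 5.958 = 2.502.
z_β = 2.502 − 1.960 = 0.542.
Power = Φ(0.542) = 0.706.

power ≈ 0.71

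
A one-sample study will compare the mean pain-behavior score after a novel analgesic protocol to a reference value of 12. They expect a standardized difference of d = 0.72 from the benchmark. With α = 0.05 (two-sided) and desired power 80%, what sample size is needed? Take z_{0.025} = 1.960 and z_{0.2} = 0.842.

For a one-sample test: n = ((z_{α/2} + z_β) / d)².
z_{α/2} + z_β = 1.960 + 0.842 = 2.802.
n = (2.802 / 0.72)² = 3.892² = 15.15.
Round up.

n = 16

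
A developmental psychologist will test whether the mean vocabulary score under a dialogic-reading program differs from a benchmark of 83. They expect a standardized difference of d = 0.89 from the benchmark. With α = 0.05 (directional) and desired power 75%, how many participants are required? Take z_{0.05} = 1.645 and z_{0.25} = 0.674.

n = 7

For a one-sample test: n = ((z_{α} + z_β) / d)².
z_{α} + z_β = 1.645 + 0.674 = 2.319.
n = (2.319 / 0.89)² = 2.606² = 6.79.
Round up.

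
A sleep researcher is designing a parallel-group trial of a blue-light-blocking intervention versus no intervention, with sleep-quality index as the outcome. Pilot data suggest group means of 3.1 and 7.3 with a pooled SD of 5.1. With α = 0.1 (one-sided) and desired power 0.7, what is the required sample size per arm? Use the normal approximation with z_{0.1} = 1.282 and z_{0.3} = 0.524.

n = 10 per group

Cohen's d = |M₁ − M₂| / SD_pooled = |3.1 − 7.3| / 5.1 = 4.2 / 5.1 = 0.824.
For two independent groups with equal n: n = 2·((z_{α} + z_β) / d)².
z_{α} + z_β = 1.282 + 0.524 = 1.806.
n = 2 × (1.806 / 0.824)² = 2 × 2.192² = 2 × 4.80 = 9.6.
Round up to the next whole participant.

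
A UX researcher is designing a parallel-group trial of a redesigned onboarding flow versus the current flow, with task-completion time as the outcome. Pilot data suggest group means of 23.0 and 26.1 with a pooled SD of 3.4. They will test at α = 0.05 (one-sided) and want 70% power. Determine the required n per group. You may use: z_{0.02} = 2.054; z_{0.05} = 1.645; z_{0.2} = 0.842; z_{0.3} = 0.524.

Cohen's d = |M₁ − M₂| / SD_pooled = |23.0 − 26.1| / 3.4 = 3.1 / 3.4 = 0.912.
For two independent groups with equal n: n = 2·((z_{α} + z_β) / d)².
z_{α} + z_β = 1.645 + 0.524 = 2.169.
n = 2 × (2.169 / 0.912)² = 2 × 2.378² = 2 × 5.66 = 11.3.
Round up to the next whole participant.

n = 12 per group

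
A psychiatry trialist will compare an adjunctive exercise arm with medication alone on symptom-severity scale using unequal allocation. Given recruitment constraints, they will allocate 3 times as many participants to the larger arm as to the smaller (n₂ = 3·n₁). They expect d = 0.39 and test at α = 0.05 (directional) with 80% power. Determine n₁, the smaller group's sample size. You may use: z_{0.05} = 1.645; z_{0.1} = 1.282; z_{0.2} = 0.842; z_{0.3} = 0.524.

n₁ = 55

With allocation ratio k = n₂/n₁ = 3, Var(x̄₁−x̄₂) = σ²(1/n₁ + 1/(k·n₁)) = σ²·(k+1)/(k·n₁).
So n₁ = (1 + 1/k)·((z_{α} + z_β)/d)² = 1.333 × (2.487/0.39)².
n₁ = 1.333 × 40.67 = 54.2.
Round up: n₁ = 55, giving n₂ = 3 × 55 = 165.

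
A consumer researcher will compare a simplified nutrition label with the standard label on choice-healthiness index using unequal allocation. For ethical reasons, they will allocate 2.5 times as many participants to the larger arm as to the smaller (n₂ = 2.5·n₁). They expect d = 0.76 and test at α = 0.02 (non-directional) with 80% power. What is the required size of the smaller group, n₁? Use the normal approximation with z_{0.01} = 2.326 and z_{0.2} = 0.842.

With allocation ratio k = n₂/n₁ = 2.5, Var(x̄₁−x̄₂) = σ²(1/n₁ + 1/(k·n₁)) = σ²·(k+1)/(k·n₁).
So n₁ = (1 + 1/k)·((z_{α/2} + z_β)/d)² = 1.400 × (3.168/0.76)².
n₁ = 1.400 × 17.38 = 24.3.
Round up: n₁ = 25, giving n₂ = ⌈2.5 × 25⌉ = ⌈62.5⌉ = 63.

n₁ = 25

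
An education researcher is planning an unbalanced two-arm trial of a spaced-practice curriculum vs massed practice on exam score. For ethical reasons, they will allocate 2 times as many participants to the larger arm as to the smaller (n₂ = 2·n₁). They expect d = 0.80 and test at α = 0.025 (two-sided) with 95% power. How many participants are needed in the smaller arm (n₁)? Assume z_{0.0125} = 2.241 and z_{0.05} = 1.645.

With allocation ratio k = n₂/n₁ = 2, Var(x̄₁−x̄₂) = σ²(1/n₁ + 1/(k·n₁)) = σ²·(k+1)/(k·n₁).
So n₁ = (1 + 1/k)·((z_{α/2} + z_β)/d)² = 1.500 × (3.886/0.80)².
n₁ = 1.500 × 23.60 = 35.4.
Round up: n₁ = 36, giving n₂ = 2 × 36 = 72.

n₁ = 36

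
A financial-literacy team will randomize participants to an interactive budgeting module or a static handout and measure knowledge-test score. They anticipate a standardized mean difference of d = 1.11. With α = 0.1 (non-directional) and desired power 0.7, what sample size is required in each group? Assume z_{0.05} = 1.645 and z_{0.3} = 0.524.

n = 8 per group

For two independent groups with equal n: n = 2·((z_{α/2} + z_β) / d)².
z_{α/2} + z_β = 1.645 + 0.524 = 2.169.
n = 2 × (2.169 / 1.11)² = 2 × 1.954² = 2 × 3.82 = 7.6.
Round up to the next whole participant.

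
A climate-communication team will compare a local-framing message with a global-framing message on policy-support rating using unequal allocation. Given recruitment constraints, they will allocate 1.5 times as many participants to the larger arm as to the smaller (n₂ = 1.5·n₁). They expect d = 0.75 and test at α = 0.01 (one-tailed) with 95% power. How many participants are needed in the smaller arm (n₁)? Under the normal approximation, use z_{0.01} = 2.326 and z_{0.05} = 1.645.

With allocation ratio k = n₂/n₁ = 1.5, Var(x̄₁−x̄₂) = σ²(1/n₁ + 1/(k·n₁)) = σ²·(k+1)/(k·n₁).
So n₁ = (1 + 1/k)·((z_{α} + z_β)/d)² = 1.667 × (3.971/0.75)².
n₁ = 1.667 × 28.03 = 46.7.
Round up: n₁ = 47, giving n₂ = ⌈1.5 × 47⌉ = ⌈70.5⌉ = 71.

n₁ = 47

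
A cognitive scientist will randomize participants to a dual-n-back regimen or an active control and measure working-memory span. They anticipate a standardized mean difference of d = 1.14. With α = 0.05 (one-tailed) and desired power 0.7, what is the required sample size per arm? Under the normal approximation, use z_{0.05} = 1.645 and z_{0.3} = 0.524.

n = 8 per group

For two independent groups with equal n: n = 2·((z_{α} + z_β) / d)².
z_{α} + z_β = 1.645 + 0.524 = 2.169.
n = 2 × (2.169 / 1.14)² = 2 × 1.903² = 2 × 3.62 = 7.2.
Round up to the next whole participant.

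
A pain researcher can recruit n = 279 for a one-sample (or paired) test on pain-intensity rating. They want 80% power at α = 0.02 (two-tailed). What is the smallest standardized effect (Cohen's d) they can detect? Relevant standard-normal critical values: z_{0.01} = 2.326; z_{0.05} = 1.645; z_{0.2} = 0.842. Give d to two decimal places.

For a single sample (or paired design) of n = 279: d_min = (z_{α/2} + z_β)/√n.
z-sum = 2.326 + 0.842 = 3.168.
d_min = 3.168 / √279 = 3.168 / 16.703 = 0.190.

d_min ≈ 0.19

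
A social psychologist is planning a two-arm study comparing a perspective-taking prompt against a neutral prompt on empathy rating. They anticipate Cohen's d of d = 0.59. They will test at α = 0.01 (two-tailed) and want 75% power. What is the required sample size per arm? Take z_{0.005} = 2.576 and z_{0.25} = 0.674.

n = 61 per group

For two independent groups with equal n: n = 2·((z_{α/2} + z_β) / d)².
z_{α/2} + z_β = 2.576 + 0.674 = 3.250.
n = 2 × (3.250 / 0.59)² = 2 × 5.508² = 2 × 30.34 = 60.7.
Round up to the next whole participant.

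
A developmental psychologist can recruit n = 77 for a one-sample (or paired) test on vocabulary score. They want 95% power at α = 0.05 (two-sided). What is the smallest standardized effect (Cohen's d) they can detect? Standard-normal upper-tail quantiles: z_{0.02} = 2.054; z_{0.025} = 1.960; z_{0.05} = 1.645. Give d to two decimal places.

d_min ≈ 0.41

For a single sample (or paired design) of n = 77: d_min = (z_{α/2} + z_β)/√n.
z-sum = 1.960 + 1.645 = 3.605.
d_min = 3.605 / √77 = 3.605 / 8.775 = 0.411.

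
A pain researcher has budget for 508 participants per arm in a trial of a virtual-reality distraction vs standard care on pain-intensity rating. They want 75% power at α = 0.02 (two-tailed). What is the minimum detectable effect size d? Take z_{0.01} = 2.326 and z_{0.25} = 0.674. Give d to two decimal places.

For two independent groups of n = 508 each: d_min = (z_{α/2} + z_β)·√(2/n).
z-sum = 2.326 + 0.674 = 3.000.
d_min = 3.000 × √(2/508) = 3.000 × 0.0627 = 0.188.

d_min ≈ 0.19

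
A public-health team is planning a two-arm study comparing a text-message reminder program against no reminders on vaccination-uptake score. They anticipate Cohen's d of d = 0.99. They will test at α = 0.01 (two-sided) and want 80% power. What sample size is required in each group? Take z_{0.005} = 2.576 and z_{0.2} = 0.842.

For two independent groups with equal n: n = 2·((z_{α/2} + z_β) / d)².
z_{α/2} + z_β = 2.576 + 0.842 = 3.418.
n = 2 × (3.418 / 0.99)² = 2 × 3.453² = 2 × 11.92 = 23.8.
Round up to the next whole participant.

n = 24 per group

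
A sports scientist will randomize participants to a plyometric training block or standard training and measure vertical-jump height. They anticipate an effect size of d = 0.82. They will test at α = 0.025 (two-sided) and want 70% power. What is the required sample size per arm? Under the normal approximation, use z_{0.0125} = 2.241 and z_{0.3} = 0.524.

For two independent groups with equal n: n = 2·((z_{α/2} + z_β) / d)².
z_{α/2} + z_β = 2.241 + 0.524 = 2.765.
n = 2 × (2.765 / 0.82)² = 2 × 3.372² = 2 × 11.37 = 22.7.
Round up to the next whole participant.

n = 23 per group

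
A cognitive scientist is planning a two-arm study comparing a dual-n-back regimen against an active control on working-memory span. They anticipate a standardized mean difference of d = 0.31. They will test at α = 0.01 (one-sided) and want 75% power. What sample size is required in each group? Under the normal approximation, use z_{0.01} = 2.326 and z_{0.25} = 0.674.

For two independent groups with equal n: n = 2·((z_{α} + z_β) / d)².
z_{α} + z_β = 2.326 + 0.674 = 3.000.
n = 2 × (3.000 / 0.31)² = 2 × 9.677² = 2 × 93.65 = 187.3.
Round up to the next whole participant.

n = 188 per group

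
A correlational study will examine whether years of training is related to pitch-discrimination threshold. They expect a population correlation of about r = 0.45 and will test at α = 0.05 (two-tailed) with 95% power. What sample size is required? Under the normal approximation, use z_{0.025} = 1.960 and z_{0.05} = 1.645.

Fisher's z: C = ½·ln((1+r)/(1−r)) = ½·ln(2.6364) = 0.4847.
n = ((z_{α/2} + z_β)/C)² + 3.
(1.960 + 1.645) / 0.4847 = 3.605 / 0.4847 = 7.438.
n = 7.438² + 3 = 55.32 + 3 = 58.3.
Round up.

n = 59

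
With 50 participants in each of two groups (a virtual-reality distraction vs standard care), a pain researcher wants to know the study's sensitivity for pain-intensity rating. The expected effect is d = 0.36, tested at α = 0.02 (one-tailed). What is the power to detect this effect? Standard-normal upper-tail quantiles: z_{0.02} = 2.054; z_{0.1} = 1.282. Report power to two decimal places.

For two equal groups, power = Φ(d·√(n/2) − z_{α}).
d·√(n/2) = 0.36 × √(50/2) = 0.36 × 5.000 = 1.800.
z_β = 1.800 − 2.054 = -0.254.
Power = Φ(-0.254) = 0.400.

power ≈ 0.40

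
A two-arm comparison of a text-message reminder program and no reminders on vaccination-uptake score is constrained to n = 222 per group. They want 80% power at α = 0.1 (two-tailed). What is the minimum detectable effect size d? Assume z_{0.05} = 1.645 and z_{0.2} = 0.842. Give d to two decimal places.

For two independent groups of n = 222 each: d_min = (z_{α/2} + z_β)·√(2/n).
z-sum = 1.645 + 0.842 = 2.487.
d_min = 2.487 × √(2/222) = 2.487 × 0.0949 = 0.236.

d_min ≈ 0.24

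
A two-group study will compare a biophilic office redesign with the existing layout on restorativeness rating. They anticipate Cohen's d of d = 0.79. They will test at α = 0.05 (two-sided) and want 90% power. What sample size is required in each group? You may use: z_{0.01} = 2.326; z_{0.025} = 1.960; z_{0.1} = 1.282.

For two independent groups with equal n: n = 2·((z_{α/2} + z_β) / d)².
z_{α/2} + z_β = 1.960 + 1.282 = 3.242.
n = 2 × (3.242 / 0.79)² = 2 × 4.104² = 2 × 16.84 = 33.7.
Round up to the next whole participant.

n = 34 per group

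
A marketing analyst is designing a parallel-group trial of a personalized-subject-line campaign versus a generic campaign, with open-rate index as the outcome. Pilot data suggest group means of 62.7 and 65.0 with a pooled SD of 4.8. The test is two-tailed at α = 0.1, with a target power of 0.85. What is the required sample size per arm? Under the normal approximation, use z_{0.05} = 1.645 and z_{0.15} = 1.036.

Cohen's d = |M₁ − M₂| / SD_pooled = |62.7 − 65.0| / 4.8 = 2.3 / 4.8 = 0.479.
For two independent groups with equal n: n = 2·((z_{α/2} + z_β) / d)².
z_{α/2} + z_β = 1.645 + 1.036 = 2.681.
n = 2 × (2.681 / 0.479)² = 2 × 5.597² = 2 × 31.33 = 62.7.
Round up to the next whole participant.

n = 63 per group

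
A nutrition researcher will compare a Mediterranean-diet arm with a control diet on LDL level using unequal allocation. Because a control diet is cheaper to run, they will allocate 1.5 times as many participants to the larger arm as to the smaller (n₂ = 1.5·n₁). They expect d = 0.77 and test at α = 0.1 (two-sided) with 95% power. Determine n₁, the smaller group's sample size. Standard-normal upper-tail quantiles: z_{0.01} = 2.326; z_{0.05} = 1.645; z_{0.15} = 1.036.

With allocation ratio k = n₂/n₁ = 1.5, Var(x̄₁−x̄₂) = σ²(1/n₁ + 1/(k·n₁)) = σ²·(k+1)/(k·n₁).
So n₁ = (1 + 1/k)·((z_{α/2} + z_β)/d)² = 1.667 × (3.290/0.77)².
n₁ = 1.667 × 18.26 = 30.4.
Round up: n₁ = 31, giving n₂ = ⌈1.5 × 31⌉ = ⌈46.5⌉ = 47.

n₁ = 31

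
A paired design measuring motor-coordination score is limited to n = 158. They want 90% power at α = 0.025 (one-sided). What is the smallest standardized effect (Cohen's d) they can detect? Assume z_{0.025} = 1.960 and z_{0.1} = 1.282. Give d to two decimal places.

For a single sample (or paired design) of n = 158: d_min = (z_{α} + z_β)/√n.
z-sum = 1.960 + 1.282 = 3.242.
d_min = 3.242 / √158 = 3.242 / 12.570 = 0.258.

d_min ≈ 0.26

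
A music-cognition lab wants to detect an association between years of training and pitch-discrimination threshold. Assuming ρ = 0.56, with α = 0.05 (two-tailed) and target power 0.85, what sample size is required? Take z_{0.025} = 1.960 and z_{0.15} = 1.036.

n = 26

Fisher's z: C = ½·ln((1+r)/(1−r)) = ½·ln(3.5455) = 0.6328.
n = ((z_{α/2} + z_β)/C)² + 3.
(1.960 + 1.036) / 0.6328 = 2.996 / 0.6328 = 4.735.
n = 4.735² + 3 = 22.42 + 3 = 25.4.
Round up.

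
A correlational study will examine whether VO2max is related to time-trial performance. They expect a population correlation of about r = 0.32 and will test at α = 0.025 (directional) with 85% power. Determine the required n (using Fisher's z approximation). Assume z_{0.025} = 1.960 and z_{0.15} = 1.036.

Fisher's z: C = ½·ln((1+r)/(1−r)) = ½·ln(1.9412) = 0.3316.
n = ((z_{α} + z_β)/C)² + 3.
(1.960 + 1.036) / 0.3316 = 2.996 / 0.3316 = 9.035.
n = 9.035² + 3 = 81.63 + 3 = 84.6.
Round up.

n = 85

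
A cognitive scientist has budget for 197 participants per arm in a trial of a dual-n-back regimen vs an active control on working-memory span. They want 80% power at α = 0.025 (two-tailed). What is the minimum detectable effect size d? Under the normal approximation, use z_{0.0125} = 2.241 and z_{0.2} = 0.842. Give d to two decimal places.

For two independent groups of n = 197 each: d_min = (z_{α/2} + z_β)·√(2/n).
z-sum = 2.241 + 0.842 = 3.083.
d_min = 3.083 × √(2/197) = 3.083 × 0.1008 = 0.311.

d_min ≈ 0.31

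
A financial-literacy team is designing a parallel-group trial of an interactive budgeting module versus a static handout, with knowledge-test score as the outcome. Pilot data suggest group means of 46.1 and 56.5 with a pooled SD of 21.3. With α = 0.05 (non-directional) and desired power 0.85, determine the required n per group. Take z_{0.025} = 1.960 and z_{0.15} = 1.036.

n = 76 per group

Cohen's d = |M₁ − M₂| / SD_pooled = |46.1 − 56.5| / 21.3 = 10.4 / 21.3 = 0.488.
For two independent groups with equal n: n = 2·((z_{α/2} + z_β) / d)².
z_{α/2} + z_β = 1.960 + 1.036 = 2.996.
n = 2 × (2.996 / 0.488)² = 2 × 6.139² = 2 × 37.69 = 75.4.
Round up to the next whole participant.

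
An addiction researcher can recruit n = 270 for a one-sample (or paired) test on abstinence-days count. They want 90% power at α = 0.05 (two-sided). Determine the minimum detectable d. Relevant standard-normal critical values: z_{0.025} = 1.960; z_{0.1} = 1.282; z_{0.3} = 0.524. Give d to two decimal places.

d_min ≈ 0.20

For a single sample (or paired design) of n = 270: d_min = (z_{α/2} + z_β)/√n.
z-sum = 1.960 + 1.282 = 3.242.
d_min = 3.242 / √270 = 3.242 / 16.432 = 0.197.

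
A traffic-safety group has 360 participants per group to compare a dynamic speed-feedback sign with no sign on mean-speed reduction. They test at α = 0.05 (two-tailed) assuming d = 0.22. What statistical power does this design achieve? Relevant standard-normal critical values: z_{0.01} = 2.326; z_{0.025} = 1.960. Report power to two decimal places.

For two equal groups, power = Φ(d·√(n/2) − z_{α/2}).
d·√(n/2) = 0.22 × √(360/2) = 0.22 × 13.416 = 2.952.
z_β = 2.952 − 1.960 = 0.992.
Power = Φ(0.992) = 0.839.

power ≈ 0.84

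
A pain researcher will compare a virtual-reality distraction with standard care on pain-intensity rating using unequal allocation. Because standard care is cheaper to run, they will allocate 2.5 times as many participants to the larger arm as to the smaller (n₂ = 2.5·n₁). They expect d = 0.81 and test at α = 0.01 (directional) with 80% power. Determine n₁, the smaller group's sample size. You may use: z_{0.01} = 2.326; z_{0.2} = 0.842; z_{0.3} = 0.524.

n₁ = 22

With allocation ratio k = n₂/n₁ = 2.5, Var(x̄₁−x̄₂) = σ²(1/n₁ + 1/(k·n₁)) = σ²·(k+1)/(k·n₁).
So n₁ = (1 + 1/k)·((z_{α} + z_β)/d)² = 1.400 × (3.168/0.81)².
n₁ = 1.400 × 15.30 = 21.4.
Round up: n₁ = 22, giving n₂ = 2.5 × 22 = 55.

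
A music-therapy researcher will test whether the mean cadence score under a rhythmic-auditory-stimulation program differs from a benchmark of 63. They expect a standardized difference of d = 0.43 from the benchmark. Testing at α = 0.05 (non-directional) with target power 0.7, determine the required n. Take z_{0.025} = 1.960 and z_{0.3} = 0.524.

n = 34

For a one-sample test: n = ((z_{α/2} + z_β) / d)².
z_{α/2} + z_β = 1.960 + 0.524 = 2.484.
n = (2.484 / 0.43)² = 5.777² = 33.37.
Round up.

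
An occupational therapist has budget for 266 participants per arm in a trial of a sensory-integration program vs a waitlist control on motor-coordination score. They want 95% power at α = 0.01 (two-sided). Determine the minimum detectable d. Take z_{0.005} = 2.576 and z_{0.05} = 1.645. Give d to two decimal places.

For two independent groups of n = 266 each: d_min = (z_{α/2} + z_β)·√(2/n).
z-sum = 2.576 + 1.645 = 4.221.
d_min = 4.221 × √(2/266) = 4.221 × 0.0867 = 0.366.

d_min ≈ 0.37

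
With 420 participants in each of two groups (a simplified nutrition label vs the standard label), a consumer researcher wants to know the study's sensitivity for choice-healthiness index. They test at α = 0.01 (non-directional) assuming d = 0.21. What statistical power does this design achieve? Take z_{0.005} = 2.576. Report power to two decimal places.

For two equal groups, power = Φ(d·√(n/2) − z_{α/2}).
d·√(n/2) = 0.21 × √(420/2) = 0.21 × 14.491 = 3.043.
z_β = 3.043 − 2.576 = 0.467.
Power = Φ(0.467) = 0.680.

power ≈ 0.68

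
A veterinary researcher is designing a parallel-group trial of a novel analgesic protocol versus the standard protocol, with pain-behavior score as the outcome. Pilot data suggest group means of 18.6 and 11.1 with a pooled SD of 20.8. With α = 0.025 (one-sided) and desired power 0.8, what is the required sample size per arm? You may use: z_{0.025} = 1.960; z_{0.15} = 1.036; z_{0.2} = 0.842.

Cohen's d = |M₁ − M₂| / SD_pooled = |18.6 − 11.1| / 20.8 = 7.5 / 20.8 = 0.361.
For two independent groups with equal n: n = 2·((z_{α} + z_β) / d)².
z_{α} + z_β = 1.960 + 0.842 = 2.802.
n = 2 × (2.802 / 0.361)² = 2 × 7.762² = 2 × 60.25 = 120.5.
Round up to the next whole participant.

n = 121 per group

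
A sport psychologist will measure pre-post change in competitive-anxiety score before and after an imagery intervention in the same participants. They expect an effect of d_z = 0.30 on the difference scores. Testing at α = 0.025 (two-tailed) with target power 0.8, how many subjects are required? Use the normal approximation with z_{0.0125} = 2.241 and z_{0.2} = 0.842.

n = 106 pairs

For a paired (one-sample on differences) test: n = ((z_{α/2} + z_β) / d)².
z_{α/2} + z_β = 2.241 + 0.842 = 3.083.
n = (3.083 / 0.30)² = 10.277² = 105.61.
Round up.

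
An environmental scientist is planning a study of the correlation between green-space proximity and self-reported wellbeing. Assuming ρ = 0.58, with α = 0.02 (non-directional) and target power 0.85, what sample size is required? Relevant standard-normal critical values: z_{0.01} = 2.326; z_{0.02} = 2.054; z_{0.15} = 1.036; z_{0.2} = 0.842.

n = 29

Fisher's z: C = ½·ln((1+r)/(1−r)) = ½·ln(3.7619) = 0.6625.
n = ((z_{α/2} + z_β)/C)² + 3.
(2.326 + 1.036) / 0.6625 = 3.362 / 0.6625 = 5.075.
n = 5.075² + 3 = 25.75 + 3 = 28.8.
Round up.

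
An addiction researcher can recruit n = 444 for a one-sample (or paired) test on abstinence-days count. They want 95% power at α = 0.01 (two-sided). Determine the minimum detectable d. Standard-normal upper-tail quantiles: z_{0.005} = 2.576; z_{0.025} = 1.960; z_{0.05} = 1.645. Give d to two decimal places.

For a single sample (or paired design) of n = 444: d_min = (z_{α/2} + z_β)/√n.
z-sum = 2.576 + 1.645 = 4.221.
d_min = 4.221 / √444 = 4.221 / 21.071 = 0.200.

d_min ≈ 0.20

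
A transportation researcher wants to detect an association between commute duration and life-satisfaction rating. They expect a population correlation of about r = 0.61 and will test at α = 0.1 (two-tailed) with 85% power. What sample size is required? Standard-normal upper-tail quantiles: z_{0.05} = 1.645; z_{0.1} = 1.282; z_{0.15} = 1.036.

Fisher's z: C = ½·ln((1+r)/(1−r)) = ½·ln(4.1282) = 0.7089.
n = ((z_{α/2} + z_β)/C)² + 3.
(1.645 + 1.036) / 0.7089 = 2.681 / 0.7089 = 3.782.
n = 3.782² + 3 = 14.30 + 3 = 17.3.
Round up.

n = 18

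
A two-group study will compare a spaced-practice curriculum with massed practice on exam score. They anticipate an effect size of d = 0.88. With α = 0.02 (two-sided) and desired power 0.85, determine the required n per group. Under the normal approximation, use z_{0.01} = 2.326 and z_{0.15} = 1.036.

For two independent groups with equal n: n = 2·((z_{α/2} + z_β) / d)².
z_{α/2} + z_β = 2.326 + 1.036 = 3.362.
n = 2 × (3.362 / 0.88)² = 2 × 3.820² = 2 × 14.60 = 29.2.
Round up to the next whole participant.

n = 30 per group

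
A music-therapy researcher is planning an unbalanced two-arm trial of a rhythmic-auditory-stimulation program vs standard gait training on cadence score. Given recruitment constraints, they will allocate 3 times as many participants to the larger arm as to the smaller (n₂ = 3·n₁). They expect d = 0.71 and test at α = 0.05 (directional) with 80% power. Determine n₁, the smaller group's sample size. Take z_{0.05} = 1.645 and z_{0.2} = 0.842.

With allocation ratio k = n₂/n₁ = 3, Var(x̄₁−x̄₂) = σ²(1/n₁ + 1/(k·n₁)) = σ²·(k+1)/(k·n₁).
So n₁ = (1 + 1/k)·((z_{α} + z_β)/d)² = 1.333 × (2.487/0.71)².
n₁ = 1.333 × 12.27 = 16.4.
Round up: n₁ = 17, giving n₂ = 3 × 17 = 51.

n₁ = 17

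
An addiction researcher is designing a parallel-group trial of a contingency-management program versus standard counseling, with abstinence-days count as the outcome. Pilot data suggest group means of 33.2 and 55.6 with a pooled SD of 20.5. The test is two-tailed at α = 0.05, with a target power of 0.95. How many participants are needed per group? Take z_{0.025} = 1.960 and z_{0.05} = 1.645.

n = 22 per group

Cohen's d = |M₁ − M₂| / SD_pooled = |33.2 − 55.6| / 20.5 = 22.4 / 20.5 = 1.093.
For two independent groups with equal n: n = 2·((z_{α/2} + z_β) / d)².
z_{α/2} + z_β = 1.960 + 1.645 = 3.605.
n = 2 × (3.605 / 1.093)² = 2 × 3.298² = 2 × 10.88 = 21.8.
Round up to the next whole participant.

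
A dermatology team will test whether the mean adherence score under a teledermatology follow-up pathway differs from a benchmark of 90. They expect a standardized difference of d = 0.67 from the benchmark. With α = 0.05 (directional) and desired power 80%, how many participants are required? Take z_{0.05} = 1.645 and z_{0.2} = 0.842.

n = 14

For a one-sample test: n = ((z_{α} + z_β) / d)².
z_{α} + z_β = 1.645 + 0.842 = 2.487.
n = (2.487 / 0.67)² = 3.712² = 13.78.
Round up.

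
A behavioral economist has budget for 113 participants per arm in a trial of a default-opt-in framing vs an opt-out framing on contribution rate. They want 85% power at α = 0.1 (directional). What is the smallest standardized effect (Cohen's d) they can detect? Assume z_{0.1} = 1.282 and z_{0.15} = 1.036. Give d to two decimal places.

For two independent groups of n = 113 each: d_min = (z_{α} + z_β)·√(2/n).
z-sum = 1.282 + 1.036 = 2.318.
d_min = 2.318 × √(2/113) = 2.318 × 0.1330 = 0.308.

d_min ≈ 0.31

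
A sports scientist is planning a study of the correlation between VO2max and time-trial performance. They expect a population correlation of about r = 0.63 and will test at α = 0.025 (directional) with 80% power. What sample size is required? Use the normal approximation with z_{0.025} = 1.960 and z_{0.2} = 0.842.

n = 18

Fisher's z: C = ½·ln((1+r)/(1−r)) = ½·ln(4.4054) = 0.7414.
n = ((z_{α} + z_β)/C)² + 3.
(1.960 + 0.842) / 0.7414 = 2.802 / 0.7414 = 3.779.
n = 3.779² + 3 = 14.28 + 3 = 17.3.
Round up.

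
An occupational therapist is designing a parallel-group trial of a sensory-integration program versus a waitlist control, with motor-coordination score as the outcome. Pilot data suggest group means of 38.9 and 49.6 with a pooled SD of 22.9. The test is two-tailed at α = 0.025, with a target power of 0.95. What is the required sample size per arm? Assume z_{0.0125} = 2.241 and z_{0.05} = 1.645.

Cohen's d = |M₁ − M₂| / SD_pooled = |38.9 − 49.6| / 22.9 = 10.7 / 22.9 = 0.467.
For two independent groups with equal n: n = 2·((z_{α/2} + z_β) / d)².
z_{α/2} + z_β = 2.241 + 1.645 = 3.886.
n = 2 × (3.886 / 0.467)² = 2 × 8.321² = 2 × 69.24 = 138.5.
Round up to the next whole participant.

n = 139 per group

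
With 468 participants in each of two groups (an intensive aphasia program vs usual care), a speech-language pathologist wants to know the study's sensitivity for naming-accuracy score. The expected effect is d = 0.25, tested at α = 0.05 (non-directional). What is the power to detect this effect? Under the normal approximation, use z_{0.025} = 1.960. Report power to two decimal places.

power ≈ 0.97

For two equal groups, power = Φ(d·√(n/2) − z_{α/2}).
d·√(n/2) = 0.25 × √(468/2) = 0.25 × 15.297 = 3.824.
z_β = 3.824 − 1.960 = 1.864.
Power = Φ(1.864) = 0.969.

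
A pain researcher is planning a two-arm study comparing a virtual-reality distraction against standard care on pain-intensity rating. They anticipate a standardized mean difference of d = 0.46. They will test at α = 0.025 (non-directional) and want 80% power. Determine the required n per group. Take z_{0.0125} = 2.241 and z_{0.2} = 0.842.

n = 90 per group

For two independent groups with equal n: n = 2·((z_{α/2} + z_β) / d)².
z_{α/2} + z_β = 2.241 + 0.842 = 3.083.
n = 2 × (3.083 / 0.46)² = 2 × 6.702² = 2 × 44.92 = 89.8.
Round up to the next whole participant.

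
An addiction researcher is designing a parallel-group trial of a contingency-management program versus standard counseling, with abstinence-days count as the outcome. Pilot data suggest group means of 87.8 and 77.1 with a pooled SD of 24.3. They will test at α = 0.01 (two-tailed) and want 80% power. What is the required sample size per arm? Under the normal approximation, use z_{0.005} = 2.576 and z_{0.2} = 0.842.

Cohen's d = |M₁ − M₂| / SD_pooled = |87.8 − 77.1| / 24.3 = 10.7 / 24.3 = 0.440.
For two independent groups with equal n: n = 2·((z_{α/2} + z_β) / d)².
z_{α/2} + z_β = 2.576 + 0.842 = 3.418.
n = 2 × (3.418 / 0.440)² = 2 × 7.768² = 2 × 60.34 = 120.7.
Round up to the next whole participant.

n = 121 per group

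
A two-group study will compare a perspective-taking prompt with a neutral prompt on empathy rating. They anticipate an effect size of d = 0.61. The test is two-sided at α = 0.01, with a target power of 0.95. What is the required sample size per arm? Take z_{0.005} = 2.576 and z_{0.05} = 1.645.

For two independent groups with equal n: n = 2·((z_{α/2} + z_β) / d)².
z_{α/2} + z_β = 2.576 + 1.645 = 4.221.
n = 2 × (4.221 / 0.61)² = 2 × 6.920² = 2 × 47.88 = 95.8.
Round up to the next whole participant.

n = 96 per group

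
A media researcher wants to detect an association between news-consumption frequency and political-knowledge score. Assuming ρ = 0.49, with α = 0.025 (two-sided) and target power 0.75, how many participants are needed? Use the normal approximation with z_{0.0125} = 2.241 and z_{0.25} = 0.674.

Fisher's z: C = ½·ln((1+r)/(1−r)) = ½·ln(2.9216) = 0.5361.
n = ((z_{α/2} + z_β)/C)² + 3.
(2.241 + 0.674) / 0.5361 = 2.915 / 0.5361 = 5.437.
n = 5.437² + 3 = 29.57 + 3 = 32.6.
Round up.

n = 33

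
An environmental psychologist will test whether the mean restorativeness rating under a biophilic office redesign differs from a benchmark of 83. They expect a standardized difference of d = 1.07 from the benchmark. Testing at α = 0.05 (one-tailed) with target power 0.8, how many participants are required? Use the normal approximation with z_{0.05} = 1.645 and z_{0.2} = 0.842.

n = 6

For a one-sample test: n = ((z_{α} + z_β) / d)².
z_{α} + z_β = 1.645 + 0.842 = 2.487.
n = (2.487 / 1.07)² = 2.324² = 5.40.
Round up.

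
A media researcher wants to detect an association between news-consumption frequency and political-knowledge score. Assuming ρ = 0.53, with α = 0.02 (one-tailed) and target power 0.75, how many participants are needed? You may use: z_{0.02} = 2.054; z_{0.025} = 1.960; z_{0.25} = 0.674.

Fisher's z: C = ½·ln((1+r)/(1−r)) = ½·ln(3.2553) = 0.5901.
n = ((z_{α} + z_β)/C)² + 3.
(2.054 + 0.674) / 0.5901 = 2.728 / 0.5901 = 4.623.
n = 4.623² + 3 = 21.37 + 3 = 24.4.
Round up.

n = 25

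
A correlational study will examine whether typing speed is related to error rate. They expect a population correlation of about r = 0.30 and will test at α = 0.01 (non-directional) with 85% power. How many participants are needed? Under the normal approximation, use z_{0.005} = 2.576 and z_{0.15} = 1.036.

Fisher's z: C = ½·ln((1+r)/(1−r)) = ½·ln(1.8571) = 0.3095.
n = ((z_{α/2} + z_β)/C)² + 3.
(2.576 + 1.036) / 0.3095 = 3.612 / 0.3095 = 11.670.
n = 11.670² + 3 = 136.20 + 3 = 139.2.
Round up.

n = 140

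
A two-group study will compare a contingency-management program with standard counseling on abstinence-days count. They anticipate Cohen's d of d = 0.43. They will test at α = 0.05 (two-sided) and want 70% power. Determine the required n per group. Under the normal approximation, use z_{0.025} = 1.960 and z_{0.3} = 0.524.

n = 67 per group

For two independent groups with equal n: n = 2·((z_{α/2} + z_β) / d)².
z_{α/2} + z_β = 1.960 + 0.524 = 2.484.
n = 2 × (2.484 / 0.43)² = 2 × 5.777² = 2 × 33.37 = 66.7.
Round up to the next whole participant.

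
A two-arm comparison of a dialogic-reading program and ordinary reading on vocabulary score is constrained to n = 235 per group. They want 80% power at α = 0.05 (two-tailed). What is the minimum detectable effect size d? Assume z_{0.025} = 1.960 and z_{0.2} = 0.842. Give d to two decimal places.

For two independent groups of n = 235 each: d_min = (z_{α/2} + z_β)·√(2/n).
z-sum = 1.960 + 0.842 = 2.802.
d_min = 2.802 × √(2/235) = 2.802 × 0.0923 = 0.258.

d_min ≈ 0.26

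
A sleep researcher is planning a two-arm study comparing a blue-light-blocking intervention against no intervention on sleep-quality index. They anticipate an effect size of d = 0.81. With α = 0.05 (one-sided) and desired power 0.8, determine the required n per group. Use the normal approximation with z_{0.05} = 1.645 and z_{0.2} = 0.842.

n = 19 per group

For two independent groups with equal n: n = 2·((z_{α} + z_β) / d)².
z_{α} + z_β = 1.645 + 0.842 = 2.487.
n = 2 × (2.487 / 0.81)² = 2 × 3.070² = 2 × 9.43 = 18.9.
Round up to the next whole participant.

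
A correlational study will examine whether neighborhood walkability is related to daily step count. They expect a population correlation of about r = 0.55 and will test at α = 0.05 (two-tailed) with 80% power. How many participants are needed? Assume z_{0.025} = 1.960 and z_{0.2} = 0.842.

n = 24

Fisher's z: C = ½·ln((1+r)/(1−r)) = ½·ln(3.4444) = 0.6184.
n = ((z_{α/2} + z_β)/C)² + 3.
(1.960 + 0.842) / 0.6184 = 2.802 / 0.6184 = 4.531.
n = 4.531² + 3 = 20.53 + 3 = 23.5.
Round up.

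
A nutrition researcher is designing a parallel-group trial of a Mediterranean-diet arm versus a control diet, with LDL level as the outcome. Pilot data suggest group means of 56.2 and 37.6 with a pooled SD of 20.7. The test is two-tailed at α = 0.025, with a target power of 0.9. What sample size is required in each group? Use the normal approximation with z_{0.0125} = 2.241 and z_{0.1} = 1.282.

n = 31 per group

Cohen's d = |M₁ − M₂| / SD_pooled = |56.2 − 37.6| / 20.7 = 18.6 / 20.7 = 0.899.
For two independent groups with equal n: n = 2·((z_{α/2} + z_β) / d)².
z_{α/2} + z_β = 2.241 + 1.282 = 3.523.
n = 2 × (3.523 / 0.899)² = 2 × 3.919² = 2 × 15.36 = 30.7.
Round up to the next whole participant.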